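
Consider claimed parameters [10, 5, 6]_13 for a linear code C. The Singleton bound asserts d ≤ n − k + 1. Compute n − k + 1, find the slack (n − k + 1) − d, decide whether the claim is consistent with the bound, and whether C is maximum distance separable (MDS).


Singleton RHS = n − k + 1 = 6, slack = 0, bound satisfied, MDS.

Singleton bound: d ≤ n − k + 1.
Here n = 10, k = 5, so n − k + 1 = 6.
Given d = 6, check d ≤ 6: YES.
Slack = (n − k + 1) − d = 0.
The code is MDS (slack = 0).
Description: the claimed parameters are [10, 5, 6]_13; such a code would be MDS (meets Singleton bound).


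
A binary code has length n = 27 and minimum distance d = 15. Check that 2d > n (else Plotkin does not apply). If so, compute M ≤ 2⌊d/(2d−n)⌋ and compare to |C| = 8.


Plotkin bound M ≤ 10; given |C| = 8 ≤ bound (satisfied).

Check applicability: 2d = 30, n = 27.
2d − n = 3 > 0, so Plotkin applies.
Compute d/(2d−n) = 15/3 ≈ 5.0000.
⌊d/(2d−n)⌋ = 5.
Plotkin bound: M ≤ 2·5 = 10.
Given |C| = 8, check: satisfied.
This |C| is below the Plotkin bound.


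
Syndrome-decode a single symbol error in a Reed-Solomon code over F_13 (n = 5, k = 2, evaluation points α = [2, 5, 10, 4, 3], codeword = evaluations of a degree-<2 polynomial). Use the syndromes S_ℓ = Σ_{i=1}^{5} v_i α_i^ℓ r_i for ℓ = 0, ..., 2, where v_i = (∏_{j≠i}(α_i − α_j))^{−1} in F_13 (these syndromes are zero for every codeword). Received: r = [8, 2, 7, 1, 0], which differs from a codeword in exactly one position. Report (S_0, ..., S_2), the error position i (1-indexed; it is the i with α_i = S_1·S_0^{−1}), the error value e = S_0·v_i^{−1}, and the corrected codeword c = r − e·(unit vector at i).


S = (1, 2, 4), error at position 1, error magnitude e = 9, c = [12, 2, 7, 1, 0].

Step 1: column multipliers v_i = (∏_{j≠i}(α_i − α_j))^{−1} mod 13.
  i = 1 (α = 2): (2−5)(2−10)(2−4)(2−3) = (−3)·(−8)·(−2)·(−1) = 48 ≡ 9, so v_1 = 9^{−1} = 3 (mod 13).
  i = 2 (α = 5): (5−2)(5−10)(5−4)(5−3) = 3·(−5)·1·2 = −30 ≡ 9, so v_2 = 9^{−1} = 3 (mod 13).
  i = 3 (α = 10): (10−2)(10−5)(10−4)(10−3) = 8·5·6·7 = 1680 ≡ 3, so v_3 = 3^{−1} = 9 (mod 13).
  i = 4 (α = 4): (4−2)(4−5)(4−10)(4−3) = 2·(−1)·(−6)·1 = 12 ≡ 12, so v_4 = 12^{−1} = 12 (mod 13).
  i = 5 (α = 3): (3−2)(3−5)(3−10)(3−4) = 1·(−2)·(−7)·(−1) = −14 ≡ 12, so v_5 = 12^{−1} = 12 (mod 13).
  v = [3, 3, 9, 12, 12].
Step 2: syndromes of r = [8, 2, 7, 1, 0] (all sums mod 13).
  S_0 = Σ v_i r_i = 3·8 + 3·2 + 9·7 + 12·1 + 12·0 = 105 ≡ 1.
  S_1 = Σ v_i α_i r_i = 3·2·8 + 3·5·2 + 9·10·7 + 12·4·1 + 12·3·0 = 756 ≡ 2.
  α_i^2 mod 13 = [4, 12, 9, 3, 9].
  S_2 = Σ v_i α_i^2 r_i = 3·4·8 + 3·12·2 + 9·9·7 + 12·3·1 + 12·9·0 = 771 ≡ 4.
  S = (1, 2, 4) ≠ 0, so r is not a codeword (an error is present).
Step 3: locate the error. For a single error e at position i, S_ℓ = v_i·e·α_i^ℓ, so α_err = S_1/S_0.
  S_0^{−1} = 1^{−1} = 1 (mod 13), so α_err = 2·1 = 2 ≡ 2 = α_1. Error position i = 1.
  Consistency check: S_2/S_1 = 4·7 = 28 ≡ 2 = α_err ✓ (single-error assumption holds).
Step 4: error magnitude e = S_0/v_1 = S_0·∏_{j≠1}(α_1 − α_j) = 1·9 = 9 ≡ 9 (mod 13).
Step 5: correct position 1: c_1 = r_1 − e = 8 − 9 ≡ 12 (mod 13). Hence c = [12, 2, 7, 1, 0].
  Check: interpolating c through the α_i gives m(x) = 10 + 1·x (degree < 2) with m(α_i) = c_i for every i, so c is indeed a codeword.


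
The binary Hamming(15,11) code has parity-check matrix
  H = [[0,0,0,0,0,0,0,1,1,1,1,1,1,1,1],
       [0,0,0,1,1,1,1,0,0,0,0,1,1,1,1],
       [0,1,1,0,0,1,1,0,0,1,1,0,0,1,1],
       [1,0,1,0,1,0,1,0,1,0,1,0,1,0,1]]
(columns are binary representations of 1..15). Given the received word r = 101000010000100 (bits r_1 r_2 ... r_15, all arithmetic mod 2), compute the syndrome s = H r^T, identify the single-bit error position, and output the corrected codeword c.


s = (0, 1, 1, 1)^T, error position = 7, corrected codeword c = 101000110000100

Compute s = H r^T mod 2 one row at a time:
  s_1 = 1 + 0 + 0 + 0 + 0 + 1 + 0 + 0 = 2 ≡ 0 (mod 2).
  s_2 = 0 + 0 + 0 + 0 + 0 + 1 + 0 + 0 = 1 ≡ 1 (mod 2).
  s_3 = 0 + 1 + 0 + 0 + 0 + 0 + 0 + 0 = 1 ≡ 1 (mod 2).
  s_4 = 1 + 1 + 0 + 0 + 0 + 0 + 1 + 0 = 3 ≡ 1 (mod 2).
s = (0, 1, 1, 1)^T — this equals column 7 of H (binary 0111), so error is at position 7.
Correct: flip bit 7 of r = 101000010000100 to get c = 101000110000100.


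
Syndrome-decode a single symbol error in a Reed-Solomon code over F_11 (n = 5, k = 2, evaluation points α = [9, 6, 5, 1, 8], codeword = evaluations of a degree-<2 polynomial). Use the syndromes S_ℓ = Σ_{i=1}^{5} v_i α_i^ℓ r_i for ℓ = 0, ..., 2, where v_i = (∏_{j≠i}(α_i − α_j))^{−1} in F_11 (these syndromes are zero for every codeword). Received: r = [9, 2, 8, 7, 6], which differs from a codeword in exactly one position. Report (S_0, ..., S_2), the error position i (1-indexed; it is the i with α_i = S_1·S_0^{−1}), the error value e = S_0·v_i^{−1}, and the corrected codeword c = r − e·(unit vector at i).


S = (3, 7, 9), error at position 2, error magnitude e = 2, c = [9, 0, 8, 7, 6].

Step 1: column multipliers v_i = (∏_{j≠i}(α_i − α_j))^{−1} mod 11.
  i = 1 (α = 9): (9−6)(9−5)(9−1)(9−8) = 3·4·8·1 = 96 ≡ 8, so v_1 = 8^{−1} = 7 (mod 11).
  i = 2 (α = 6): (6−9)(6−5)(6−1)(6−8) = (−3)·1·5·(−2) = 30 ≡ 8, so v_2 = 8^{−1} = 7 (mod 11).
  i = 3 (α = 5): (5−9)(5−6)(5−1)(5−8) = (−4)·(−1)·4·(−3) = −48 ≡ 7, so v_3 = 7^{−1} = 8 (mod 11).
  i = 4 (α = 1): (1−9)(1−6)(1−5)(1−8) = (−8)·(−5)·(−4)·(−7) = 1120 ≡ 9, so v_4 = 9^{−1} = 5 (mod 11).
  i = 5 (α = 8): (8−9)(8−6)(8−5)(8−1) = (−1)·2·3·7 = −42 ≡ 2, so v_5 = 2^{−1} = 6 (mod 11).
  v = [7, 7, 8, 5, 6].
Step 2: syndromes of r = [9, 2, 8, 7, 6] (all sums mod 11).
  S_0 = Σ v_i r_i = 7·9 + 7·2 + 8·8 + 5·7 + 6·6 = 212 ≡ 3.
  S_1 = Σ v_i α_i r_i = 7·9·9 + 7·6·2 + 8·5·8 + 5·1·7 + 6·8·6 = 1294 ≡ 7.
  α_i^2 mod 11 = [4, 3, 3, 1, 9].
  S_2 = Σ v_i α_i^2 r_i = 7·4·9 + 7·3·2 + 8·3·8 + 5·1·7 + 6·9·6 = 845 ≡ 9.
  S = (3, 7, 9) ≠ 0, so r is not a codeword (an error is present).
Step 3: locate the error. For a single error e at position i, S_ℓ = v_i·e·α_i^ℓ, so α_err = S_1/S_0.
  S_0^{−1} = 3^{−1} = 4 (mod 11), so α_err = 7·4 = 28 ≡ 6 = α_2. Error position i = 2.
  Consistency check: S_2/S_1 = 9·8 = 72 ≡ 6 = α_err ✓ (single-error assumption holds).
Step 4: error magnitude e = S_0/v_2 = S_0·∏_{j≠2}(α_2 − α_j) = 3·8 = 24 ≡ 2 (mod 11).
Step 5: correct position 2: c_2 = r_2 − e = 2 − 2 ≡ 0 (mod 11). Hence c = [9, 0, 8, 7, 6].
  Check: interpolating c through the α_i gives m(x) = 4 + 3·x (degree < 2) with m(α_i) = c_i for every i, so c is indeed a codeword.


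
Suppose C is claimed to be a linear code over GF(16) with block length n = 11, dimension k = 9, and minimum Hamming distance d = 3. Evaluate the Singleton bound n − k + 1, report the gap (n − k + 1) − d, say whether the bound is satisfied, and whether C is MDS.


Singleton RHS = n − k + 1 = 3, slack = 0, bound satisfied, MDS.

Singleton bound: d ≤ n − k + 1.
Here n = 11, k = 9, so n − k + 1 = 3.
Given d = 3, check d ≤ 3: YES.
Slack = (n − k + 1) − d = 0.
The code is MDS (slack = 0).
Description: the claimed parameters are [11, 9, 3]_16; such a code would be MDS (meets Singleton bound).


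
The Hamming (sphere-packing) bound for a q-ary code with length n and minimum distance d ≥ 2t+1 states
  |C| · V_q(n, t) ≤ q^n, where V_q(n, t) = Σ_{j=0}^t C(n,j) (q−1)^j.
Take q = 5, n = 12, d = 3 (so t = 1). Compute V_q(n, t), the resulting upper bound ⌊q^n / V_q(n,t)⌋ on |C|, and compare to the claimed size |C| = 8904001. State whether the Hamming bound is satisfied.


V_q(n, t) = 49, q^n = 244140625, Hamming bound = 4982461, |C| = 8904001 > bound (violated).

Step 1: Compute V_q(n, t) = Σ_{j=0}^1 C(n, j) (q−1)^j.
  j = 0: C(12,0)·(4)^0 = 1·1 = 1.
  j = 1: C(12,1)·(4)^1 = 12·4 = 48.
  V_q(n, t) = 1 + 48 = 49.
Step 2: q^n = 5^12 = 244140625.
Step 3: Hamming bound ⌊q^n / V_q(n,t)⌋ = ⌊244140625/49⌋ = 4982461.
Step 4: Compare |C| = 8904001 to 4982461: violated.
The claimed |C| lies above the Hamming bound, so no 5-ary code of length 12 with d ≥ 3 can have 8904001 codewords.


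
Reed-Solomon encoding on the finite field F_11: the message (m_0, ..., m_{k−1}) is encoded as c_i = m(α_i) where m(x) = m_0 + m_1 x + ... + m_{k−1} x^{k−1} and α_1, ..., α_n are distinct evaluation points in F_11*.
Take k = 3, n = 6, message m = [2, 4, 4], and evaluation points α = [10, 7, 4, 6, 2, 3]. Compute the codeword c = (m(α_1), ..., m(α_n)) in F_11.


c = [2, 6, 5, 5, 4, 6]

Message polynomial: m(x) = 2 + 4·x + 4·x^2 (mod 11).
For each evaluation point α_i, compute m(α_i) mod 11:
  α_1 = 10: Horner steps 4 → 0 → 2, so m(10) = 2.
  α_2 = 7: Horner steps 4 → 10 → 6, so m(7) = 6.
  α_3 = 4: Horner steps 4 → 9 → 5, so m(4) = 5.
  α_4 = 6: Horner steps 4 → 6 → 5, so m(6) = 5.
  α_5 = 2: Horner steps 4 → 1 → 4, so m(2) = 4.
  α_6 = 3: Horner steps 4 → 5 → 6, so m(3) = 6.
Codeword c = [2, 6, 5, 5, 4, 6] ∈ F_11^6.


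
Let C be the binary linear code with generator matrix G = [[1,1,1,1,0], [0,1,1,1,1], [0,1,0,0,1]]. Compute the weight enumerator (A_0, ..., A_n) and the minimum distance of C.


Weight distribution: A_0 = 1, A_2 = 4, A_4 = 3. Minimum distance d = 2.

Enumerate all 2^3 = 8 messages m ∈ F_2^3.
For each, compute codeword c = mG in F_2^5, then tally its weight.
  m = 000 → c = 00000, weight = 0.
  m = 100 → c = 11110, weight = 4.
  m = 010 → c = 01111, weight = 4.
  m = 110 → c = 10001, weight = 2.
  m = 001 → c = 01001, weight = 2.
  m = 101 → c = 10111, weight = 4.
  m = 011 → c = 00110, weight = 2.
  m = 111 → c = 11000, weight = 2.
Tally weights:
  weight 0: 1 codewords.
  weight 2: 4 codewords.
  weight 4: 3 codewords.
Minimum distance d = smallest w > 0 with A_w > 0 = 2.
Sanity: Σ A_w = 8 = 2^3 = 8 ✓.


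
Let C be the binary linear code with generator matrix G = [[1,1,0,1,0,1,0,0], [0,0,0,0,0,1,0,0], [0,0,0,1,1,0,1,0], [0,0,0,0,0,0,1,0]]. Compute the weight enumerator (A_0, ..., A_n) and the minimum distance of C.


Weight distribution: A_0 = 1, A_1 = 2, A_2 = 2, A_3 = 4, A_4 = 5, A_5 = 2. Minimum distance d = 1.

Enumerate all 2^4 = 16 messages m ∈ F_2^4.
For each, compute codeword c = mG in F_2^8, then tally its weight.
  m = 0000 → c = 00000000, weight = 0.
  m = 1000 → c = 11010100, weight = 4.
  m = 0100 → c = 00000100, weight = 1.
  m = 1100 → c = 11010000, weight = 3.
  m = 0010 → c = 00011010, weight = 3.
  m = 1010 → c = 11001110, weight = 5.
  m = 0110 → c = 00011110, weight = 4.
  m = 1110 → c = 11001010, weight = 4.
  m = 0001 → c = 00000010, weight = 1.
  m = 1001 → c = 11010110, weight = 5.
  m = 0101 → c = 00000110, weight = 2.
  m = 1101 → c = 11010010, weight = 4.
  m = 0011 → c = 00011000, weight = 2.
  m = 1011 → c = 11001100, weight = 4.
  m = 0111 → c = 00011100, weight = 3.
  m = 1111 → c = 11001000, weight = 3.
Tally weights:
  weight 0: 1 codewords.
  weight 1: 2 codewords.
  weight 2: 2 codewords.
  weight 3: 4 codewords.
  weight 4: 5 codewords.
  weight 5: 2 codewords.
Minimum distance d = smallest w > 0 with A_w > 0 = 1.
Sanity: Σ A_w = 16 = 2^4 = 16 ✓.


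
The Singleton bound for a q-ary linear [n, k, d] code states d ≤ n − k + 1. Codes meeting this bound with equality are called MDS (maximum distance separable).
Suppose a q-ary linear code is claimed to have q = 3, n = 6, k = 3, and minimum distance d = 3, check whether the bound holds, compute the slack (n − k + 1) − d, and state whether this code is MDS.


Singleton RHS = n − k + 1 = 4, slack = 1, bound satisfied, not MDS.

Singleton bound: d ≤ n − k + 1.
Here n = 6, k = 3, so n − k + 1 = 4.
Given d = 3, check d ≤ 4: YES.
Slack = (n − k + 1) − d = 1.
The code is NOT MDS (slack = 1 > 0).
Description: the claimed parameters are [6, 3, 3]_3; such a code would be non-MDS.


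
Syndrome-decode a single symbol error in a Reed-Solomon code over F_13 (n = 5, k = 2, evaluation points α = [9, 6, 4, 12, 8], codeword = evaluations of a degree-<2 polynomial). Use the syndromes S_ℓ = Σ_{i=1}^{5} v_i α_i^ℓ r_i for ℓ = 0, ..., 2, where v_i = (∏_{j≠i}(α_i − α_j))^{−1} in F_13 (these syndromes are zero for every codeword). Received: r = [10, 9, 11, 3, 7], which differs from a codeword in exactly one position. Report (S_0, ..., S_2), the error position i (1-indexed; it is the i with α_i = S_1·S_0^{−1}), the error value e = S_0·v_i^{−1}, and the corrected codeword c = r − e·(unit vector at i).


S = (8, 7, 11), error at position 1, error magnitude e = 4, c = [6, 9, 11, 3, 7].

Step 1: column multipliers v_i = (∏_{j≠i}(α_i − α_j))^{−1} mod 13.
  i = 1 (α = 9): (9−6)(9−4)(9−12)(9−8) = 3·5·(−3)·1 = −45 ≡ 7, so v_1 = 7^{−1} = 2 (mod 13).
  i = 2 (α = 6): (6−9)(6−4)(6−12)(6−8) = (−3)·2·(−6)·(−2) = −72 ≡ 6, so v_2 = 6^{−1} = 11 (mod 13).
  i = 3 (α = 4): (4−9)(4−6)(4−12)(4−8) = (−5)·(−2)·(−8)·(−4) = 320 ≡ 8, so v_3 = 8^{−1} = 5 (mod 13).
  i = 4 (α = 12): (12−9)(12−6)(12−4)(12−8) = 3·6·8·4 = 576 ≡ 4, so v_4 = 4^{−1} = 10 (mod 13).
  i = 5 (α = 8): (8−9)(8−6)(8−4)(8−12) = (−1)·2·4·(−4) = 32 ≡ 6, so v_5 = 6^{−1} = 11 (mod 13).
  v = [2, 11, 5, 10, 11].
Step 2: syndromes of r = [10, 9, 11, 3, 7] (all sums mod 13).
  S_0 = Σ v_i r_i = 2·10 + 11·9 + 5·11 + 10·3 + 11·7 = 281 ≡ 8.
  S_1 = Σ v_i α_i r_i = 2·9·10 + 11·6·9 + 5·4·11 + 10·12·3 + 11·8·7 = 1970 ≡ 7.
  α_i^2 mod 13 = [3, 10, 3, 1, 12].
  S_2 = Σ v_i α_i^2 r_i = 2·3·10 + 11·10·9 + 5·3·11 + 10·1·3 + 11·12·7 = 2169 ≡ 11.
  S = (8, 7, 11) ≠ 0, so r is not a codeword (an error is present).
Step 3: locate the error. For a single error e at position i, S_ℓ = v_i·e·α_i^ℓ, so α_err = S_1/S_0.
  S_0^{−1} = 8^{−1} = 5 (mod 13), so α_err = 7·5 = 35 ≡ 9 = α_1. Error position i = 1.
  Consistency check: S_2/S_1 = 11·2 = 22 ≡ 9 = α_err ✓ (single-error assumption holds).
Step 4: error magnitude e = S_0/v_1 = S_0·∏_{j≠1}(α_1 − α_j) = 8·7 = 56 ≡ 4 (mod 13).
Step 5: correct position 1: c_1 = r_1 − e = 10 − 4 ≡ 6 (mod 13). Hence c = [6, 9, 11, 3, 7].
  Check: interpolating c through the α_i gives m(x) = 2 + 12·x (degree < 2) with m(α_i) = c_i for every i, so c is indeed a codeword.


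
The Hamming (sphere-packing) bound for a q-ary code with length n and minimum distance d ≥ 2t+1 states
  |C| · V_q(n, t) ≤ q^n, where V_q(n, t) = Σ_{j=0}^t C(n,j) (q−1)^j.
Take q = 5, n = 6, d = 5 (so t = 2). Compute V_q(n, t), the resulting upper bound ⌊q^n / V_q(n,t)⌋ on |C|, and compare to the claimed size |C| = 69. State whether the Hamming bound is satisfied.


V_q(n, t) = 265, q^n = 15625, Hamming bound = 58, |C| = 69 > bound (violated).

Step 1: Compute V_q(n, t) = Σ_{j=0}^2 C(n, j) (q−1)^j.
  j = 0: C(6,0)·(4)^0 = 1·1 = 1.
  j = 1: C(6,1)·(4)^1 = 6·4 = 24.
  j = 2: C(6,2)·(4)^2 = 15·16 = 240.
  V_q(n, t) = 1 + 24 + 240 = 265.
Step 2: q^n = 5^6 = 15625.
Step 3: Hamming bound ⌊q^n / V_q(n,t)⌋ = ⌊15625/265⌋ = 58.
Step 4: Compare |C| = 69 to 58: violated.
The claimed |C| lies above the Hamming bound, so no 5-ary code of length 6 with d ≥ 5 can have 69 codewords.


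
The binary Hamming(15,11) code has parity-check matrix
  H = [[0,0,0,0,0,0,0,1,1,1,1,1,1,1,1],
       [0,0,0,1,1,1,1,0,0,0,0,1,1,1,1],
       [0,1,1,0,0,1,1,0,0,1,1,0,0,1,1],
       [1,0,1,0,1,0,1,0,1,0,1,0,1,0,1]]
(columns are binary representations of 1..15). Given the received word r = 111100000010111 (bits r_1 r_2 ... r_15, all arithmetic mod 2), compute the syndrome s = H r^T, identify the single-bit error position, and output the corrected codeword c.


s = (0, 0, 1, 1)^T, error position = 3, corrected codeword c = 110100000010111

Compute s = H r^T mod 2 one row at a time:
  s_1 = 0 + 0 + 0 + 1 + 0 + 1 + 1 + 1 = 4 ≡ 0 (mod 2).
  s_2 = 1 + 0 + 0 + 0 + 0 + 1 + 1 + 1 = 4 ≡ 0 (mod 2).
  s_3 = 1 + 1 + 0 + 0 + 0 + 1 + 1 + 1 = 5 ≡ 1 (mod 2).
  s_4 = 1 + 1 + 0 + 0 + 0 + 1 + 1 + 1 = 5 ≡ 1 (mod 2).
s = (0, 0, 1, 1)^T — this equals column 3 of H (binary 0011), so error is at position 3.
Correct: flip bit 3 of r = 111100000010111 to get c = 110100000010111.


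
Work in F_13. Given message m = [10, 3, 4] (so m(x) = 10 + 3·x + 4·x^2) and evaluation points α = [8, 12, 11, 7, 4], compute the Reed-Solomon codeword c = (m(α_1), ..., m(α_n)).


c = [4, 11, 7, 6, 8]

Message polynomial: m(x) = 10 + 3·x + 4·x^2 (mod 13).
For each evaluation point α_i, compute m(α_i) mod 13:
  α_1 = 8: Horner steps 4 → 9 → 4, so m(8) = 4.
  α_2 = 12: Horner steps 4 → 12 → 11, so m(12) = 11.
  α_3 = 11: Horner steps 4 → 8 → 7, so m(11) = 7.
  α_4 = 7: Horner steps 4 → 5 → 6, so m(7) = 6.
  α_5 = 4: Horner steps 4 → 6 → 8, so m(4) = 8.
Codeword c = [4, 11, 7, 6, 8] ∈ F_13^5.


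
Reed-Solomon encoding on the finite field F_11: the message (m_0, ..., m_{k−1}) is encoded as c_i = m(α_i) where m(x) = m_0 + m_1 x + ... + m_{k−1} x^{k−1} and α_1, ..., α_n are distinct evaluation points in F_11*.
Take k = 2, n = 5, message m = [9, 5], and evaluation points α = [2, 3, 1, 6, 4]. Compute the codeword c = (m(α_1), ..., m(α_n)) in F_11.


c = [8, 2, 3, 6, 7]

Message polynomial: m(x) = 9 + 5·x (mod 11).
For each evaluation point α_i, compute m(α_i) mod 11:
  α_1 = 2: Horner steps 5 → 8, so m(2) = 8.
  α_2 = 3: Horner steps 5 → 2, so m(3) = 2.
  α_3 = 1: Horner steps 5 → 3, so m(1) = 3.
  α_4 = 6: Horner steps 5 → 6, so m(6) = 6.
  α_5 = 4: Horner steps 5 → 7, so m(4) = 7.
Codeword c = [8, 2, 3, 6, 7] ∈ F_11^5.


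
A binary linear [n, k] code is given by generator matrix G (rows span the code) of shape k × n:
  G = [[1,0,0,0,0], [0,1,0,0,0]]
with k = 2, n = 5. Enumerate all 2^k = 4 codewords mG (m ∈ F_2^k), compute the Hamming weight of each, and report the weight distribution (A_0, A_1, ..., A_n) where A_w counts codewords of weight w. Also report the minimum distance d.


Weight distribution: A_0 = 1, A_1 = 2, A_2 = 1. Minimum distance d = 1.

Enumerate all 2^2 = 4 messages m ∈ F_2^2.
For each, compute codeword c = mG in F_2^5, then tally its weight.
  m = 00 → c = 00000, weight = 0.
  m = 10 → c = 10000, weight = 1.
  m = 01 → c = 01000, weight = 1.
  m = 11 → c = 11000, weight = 2.
Tally weights:
  weight 0: 1 codewords.
  weight 1: 2 codewords.
  weight 2: 1 codewords.
Minimum distance d = smallest w > 0 with A_w > 0 = 1.
Sanity: Σ A_w = 4 = 2^2 = 4 ✓.


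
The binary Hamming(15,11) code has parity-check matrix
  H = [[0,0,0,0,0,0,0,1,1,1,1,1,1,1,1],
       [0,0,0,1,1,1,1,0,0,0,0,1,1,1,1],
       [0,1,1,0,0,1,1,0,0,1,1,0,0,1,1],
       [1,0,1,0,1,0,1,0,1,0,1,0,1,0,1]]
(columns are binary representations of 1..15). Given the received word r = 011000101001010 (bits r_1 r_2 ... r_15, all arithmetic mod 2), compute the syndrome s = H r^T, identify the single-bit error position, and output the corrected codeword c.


s = (1, 1, 0, 1)^T, error position = 13, corrected codeword c = 011000101001110

Compute s = H r^T mod 2 one row at a time:
  s_1 = 0 + 1 + 0 + 0 + 1 + 0 + 1 + 0 = 3 ≡ 1 (mod 2).
  s_2 = 0 + 0 + 0 + 1 + 1 + 0 + 1 + 0 = 3 ≡ 1 (mod 2).
  s_3 = 1 + 1 + 0 + 1 + 0 + 0 + 1 + 0 = 4 ≡ 0 (mod 2).
  s_4 = 0 + 1 + 0 + 1 + 1 + 0 + 0 + 0 = 3 ≡ 1 (mod 2).
s = (1, 1, 0, 1)^T — this equals column 13 of H (binary 1101), so error is at position 13.
Correct: flip bit 13 of r = 011000101001010 to get c = 011000101001110.


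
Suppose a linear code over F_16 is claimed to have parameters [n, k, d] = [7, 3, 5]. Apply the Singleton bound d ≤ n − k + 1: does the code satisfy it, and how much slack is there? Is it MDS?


Singleton RHS = n − k + 1 = 5, slack = 0, bound satisfied, MDS.

Singleton bound: d ≤ n − k + 1.
Here n = 7, k = 3, so n − k + 1 = 5.
Given d = 5, check d ≤ 5: YES.
Slack = (n − k + 1) − d = 0.
The code is MDS (slack = 0).
Description: the claimed parameters are [7, 3, 5]_16; such a code would be MDS (meets Singleton bound).


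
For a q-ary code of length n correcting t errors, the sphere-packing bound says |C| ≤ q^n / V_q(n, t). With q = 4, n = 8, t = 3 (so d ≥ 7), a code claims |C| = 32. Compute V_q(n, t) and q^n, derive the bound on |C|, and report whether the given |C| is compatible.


V_q(n, t) = 1789, q^n = 65536, Hamming bound = 36, |C| = 32 ≤ bound (satisfied).

Step 1: Compute V_q(n, t) = Σ_{j=0}^3 C(n, j) (q−1)^j.
  j = 0: C(8,0)·(3)^0 = 1·1 = 1.
  j = 1: C(8,1)·(3)^1 = 8·3 = 24.
  j = 2: C(8,2)·(3)^2 = 28·9 = 252.
  j = 3: C(8,3)·(3)^3 = 56·27 = 1512.
  V_q(n, t) = 1 + 24 + 252 + 1512 = 1789.
Step 2: q^n = 4^8 = 65536.
Step 3: Hamming bound ⌊q^n / V_q(n,t)⌋ = ⌊65536/1789⌋ = 36.
Step 4: Compare |C| = 32 to 36: satisfied.
The claimed |C| lies below the Hamming bound.


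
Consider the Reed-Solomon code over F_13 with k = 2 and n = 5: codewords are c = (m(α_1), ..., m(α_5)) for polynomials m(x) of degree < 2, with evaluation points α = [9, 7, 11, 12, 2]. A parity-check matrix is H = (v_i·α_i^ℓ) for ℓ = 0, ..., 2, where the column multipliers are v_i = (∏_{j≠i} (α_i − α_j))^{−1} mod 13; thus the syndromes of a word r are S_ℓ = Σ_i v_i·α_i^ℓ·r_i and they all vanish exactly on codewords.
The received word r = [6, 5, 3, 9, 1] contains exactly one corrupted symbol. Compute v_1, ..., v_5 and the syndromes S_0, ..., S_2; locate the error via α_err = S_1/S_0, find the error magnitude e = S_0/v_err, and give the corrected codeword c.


S = (9, 3, 1), error at position 1, error magnitude e = 2, c = [4, 5, 3, 9, 1].

Step 1: column multipliers v_i = (∏_{j≠i}(α_i − α_j))^{−1} mod 13.
  i = 1 (α = 9): (9−7)(9−11)(9−12)(9−2) = 2·(−2)·(−3)·7 = 84 ≡ 6, so v_1 = 6^{−1} = 11 (mod 13).
  i = 2 (α = 7): (7−9)(7−11)(7−12)(7−2) = (−2)·(−4)·(−5)·5 = −200 ≡ 8, so v_2 = 8^{−1} = 5 (mod 13).
  i = 3 (α = 11): (11−9)(11−7)(11−12)(11−2) = 2·4·(−1)·9 = −72 ≡ 6, so v_3 = 6^{−1} = 11 (mod 13).
  i = 4 (α = 12): (12−9)(12−7)(12−11)(12−2) = 3·5·1·10 = 150 ≡ 7, so v_4 = 7^{−1} = 2 (mod 13).
  i = 5 (α = 2): (2−9)(2−7)(2−11)(2−12) = (−7)·(−5)·(−9)·(−10) = 3150 ≡ 4, so v_5 = 4^{−1} = 10 (mod 13).
  v = [11, 5, 11, 2, 10].
Step 2: syndromes of r = [6, 5, 3, 9, 1] (all sums mod 13).
  S_0 = Σ v_i r_i = 11·6 + 5·5 + 11·3 + 2·9 + 10·1 = 152 ≡ 9.
  S_1 = Σ v_i α_i r_i = 11·9·6 + 5·7·5 + 11·11·3 + 2·12·9 + 10·2·1 = 1368 ≡ 3.
  α_i^2 mod 13 = [3, 10, 4, 1, 4].
  S_2 = Σ v_i α_i^2 r_i = 11·3·6 + 5·10·5 + 11·4·3 + 2·1·9 + 10·4·1 = 638 ≡ 1.
  S = (9, 3, 1) ≠ 0, so r is not a codeword (an error is present).
Step 3: locate the error. For a single error e at position i, S_ℓ = v_i·e·α_i^ℓ, so α_err = S_1/S_0.
  S_0^{−1} = 9^{−1} = 3 (mod 13), so α_err = 3·3 = 9 ≡ 9 = α_1. Error position i = 1.
  Consistency check: S_2/S_1 = 1·9 = 9 ≡ 9 = α_err ✓ (single-error assumption holds).
Step 4: error magnitude e = S_0/v_1 = S_0·∏_{j≠1}(α_1 − α_j) = 9·6 = 54 ≡ 2 (mod 13).
Step 5: correct position 1: c_1 = r_1 − e = 6 − 2 ≡ 4 (mod 13). Hence c = [4, 5, 3, 9, 1].
  Check: interpolating c through the α_i gives m(x) = 2 + 6·x (degree < 2) with m(α_i) = c_i for every i, so c is indeed a codeword.


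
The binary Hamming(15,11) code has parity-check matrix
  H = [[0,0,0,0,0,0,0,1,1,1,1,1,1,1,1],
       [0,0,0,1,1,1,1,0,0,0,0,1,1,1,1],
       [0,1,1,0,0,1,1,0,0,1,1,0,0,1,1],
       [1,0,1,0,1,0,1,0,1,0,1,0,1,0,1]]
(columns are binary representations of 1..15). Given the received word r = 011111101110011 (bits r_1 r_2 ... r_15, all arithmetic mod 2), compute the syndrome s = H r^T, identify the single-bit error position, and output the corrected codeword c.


s = (1, 0, 0, 0)^T, error position = 8, corrected codeword c = 011111111110011

Compute s = H r^T mod 2 one row at a time:
  s_1 = 0 + 1 + 1 + 1 + 0 + 0 + 1 + 1 = 5 ≡ 1 (mod 2).
  s_2 = 1 + 1 + 1 + 1 + 0 + 0 + 1 + 1 = 6 ≡ 0 (mod 2).
  s_3 = 1 + 1 + 1 + 1 + 1 + 1 + 1 + 1 = 8 ≡ 0 (mod 2).
  s_4 = 0 + 1 + 1 + 1 + 1 + 1 + 0 + 1 = 6 ≡ 0 (mod 2).
s = (1, 0, 0, 0)^T — this equals column 8 of H (binary 1000), so error is at position 8.
Correct: flip bit 8 of r = 011111101110011 to get c = 011111111110011.


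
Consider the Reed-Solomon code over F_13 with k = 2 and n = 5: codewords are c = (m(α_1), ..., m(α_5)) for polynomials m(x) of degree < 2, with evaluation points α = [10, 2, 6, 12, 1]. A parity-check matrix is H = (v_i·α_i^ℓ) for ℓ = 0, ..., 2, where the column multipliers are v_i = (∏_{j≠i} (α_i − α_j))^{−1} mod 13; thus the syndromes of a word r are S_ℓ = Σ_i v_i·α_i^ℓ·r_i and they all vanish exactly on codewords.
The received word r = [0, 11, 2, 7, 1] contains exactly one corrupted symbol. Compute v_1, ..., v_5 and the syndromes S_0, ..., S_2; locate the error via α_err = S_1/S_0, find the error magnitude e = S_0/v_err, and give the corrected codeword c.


S = (10, 8, 9), error at position 3, error magnitude e = 3, c = [0, 11, 12, 7, 1].

Step 1: column multipliers v_i = (∏_{j≠i}(α_i − α_j))^{−1} mod 13.
  i = 1 (α = 10): (10−2)(10−6)(10−12)(10−1) = 8·4·(−2)·9 = −576 ≡ 9, so v_1 = 9^{−1} = 3 (mod 13).
  i = 2 (α = 2): (2−10)(2−6)(2−12)(2−1) = (−8)·(−4)·(−10)·1 = −320 ≡ 5, so v_2 = 5^{−1} = 8 (mod 13).
  i = 3 (α = 6): (6−10)(6−2)(6−12)(6−1) = (−4)·4·(−6)·5 = 480 ≡ 12, so v_3 = 12^{−1} = 12 (mod 13).
  i = 4 (α = 12): (12−10)(12−2)(12−6)(12−1) = 2·10·6·11 = 1320 ≡ 7, so v_4 = 7^{−1} = 2 (mod 13).
  i = 5 (α = 1): (1−10)(1−2)(1−6)(1−12) = (−9)·(−1)·(−5)·(−11) = 495 ≡ 1, so v_5 = 1^{−1} = 1 (mod 13).
  v = [3, 8, 12, 2, 1].
Step 2: syndromes of r = [0, 11, 2, 7, 1] (all sums mod 13).
  S_0 = Σ v_i r_i = 3·0 + 8·11 + 12·2 + 2·7 + 1·1 = 127 ≡ 10.
  S_1 = Σ v_i α_i r_i = 3·10·0 + 8·2·11 + 12·6·2 + 2·12·7 + 1·1·1 = 489 ≡ 8.
  α_i^2 mod 13 = [9, 4, 10, 1, 1].
  S_2 = Σ v_i α_i^2 r_i = 3·9·0 + 8·4·11 + 12·10·2 + 2·1·7 + 1·1·1 = 607 ≡ 9.
  S = (10, 8, 9) ≠ 0, so r is not a codeword (an error is present).
Step 3: locate the error. For a single error e at position i, S_ℓ = v_i·e·α_i^ℓ, so α_err = S_1/S_0.
  S_0^{−1} = 10^{−1} = 4 (mod 13), so α_err = 8·4 = 32 ≡ 6 = α_3. Error position i = 3.
  Consistency check: S_2/S_1 = 9·5 = 45 ≡ 6 = α_err ✓ (single-error assumption holds).
Step 4: error magnitude e = S_0/v_3 = S_0·∏_{j≠3}(α_3 − α_j) = 10·12 = 120 ≡ 3 (mod 13).
Step 5: correct position 3: c_3 = r_3 − e = 2 − 3 ≡ 12 (mod 13). Hence c = [0, 11, 12, 7, 1].
  Check: interpolating c through the α_i gives m(x) = 4 + 10·x (degree < 2) with m(α_i) = c_i for every i, so c is indeed a codeword.


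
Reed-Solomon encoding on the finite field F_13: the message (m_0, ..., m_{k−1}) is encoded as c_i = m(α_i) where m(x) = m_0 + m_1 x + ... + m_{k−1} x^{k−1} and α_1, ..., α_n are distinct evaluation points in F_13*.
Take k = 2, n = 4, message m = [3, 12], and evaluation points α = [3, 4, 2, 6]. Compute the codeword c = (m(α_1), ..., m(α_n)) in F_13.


c = [0, 12, 1, 10]

Message polynomial: m(x) = 3 + 12·x (mod 13).
For each evaluation point α_i, compute m(α_i) mod 13:
  α_1 = 3: Horner steps 12 → 0, so m(3) = 0.
  α_2 = 4: Horner steps 12 → 12, so m(4) = 12.
  α_3 = 2: Horner steps 12 → 1, so m(2) = 1.
  α_4 = 6: Horner steps 12 → 10, so m(6) = 10.
Codeword c = [0, 12, 1, 10] ∈ F_13^4.


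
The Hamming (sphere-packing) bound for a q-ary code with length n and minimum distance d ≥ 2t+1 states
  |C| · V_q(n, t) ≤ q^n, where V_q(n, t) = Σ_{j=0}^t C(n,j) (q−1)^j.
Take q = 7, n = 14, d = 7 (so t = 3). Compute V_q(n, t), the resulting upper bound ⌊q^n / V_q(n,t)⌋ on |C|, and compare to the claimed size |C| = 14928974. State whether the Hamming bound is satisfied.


V_q(n, t) = 81985, q^n = 678223072849, Hamming bound = 8272526, |C| = 14928974 > bound (violated).

Step 1: Compute V_q(n, t) = Σ_{j=0}^3 C(n, j) (q−1)^j.
  j = 0: C(14,0)·(6)^0 = 1·1 = 1.
  j = 1: C(14,1)·(6)^1 = 14·6 = 84.
  j = 2: C(14,2)·(6)^2 = 91·36 = 3276.
  j = 3: C(14,3)·(6)^3 = 364·216 = 78624.
  V_q(n, t) = 1 + 84 + 3276 + 78624 = 81985.
Step 2: q^n = 7^14 = 678223072849.
Step 3: Hamming bound ⌊q^n / V_q(n,t)⌋ = ⌊678223072849/81985⌋ = 8272526.
Step 4: Compare |C| = 14928974 to 8272526: violated.
The claimed |C| lies above the Hamming bound, so no 7-ary code of length 14 with d ≥ 7 can have 14928974 codewords.


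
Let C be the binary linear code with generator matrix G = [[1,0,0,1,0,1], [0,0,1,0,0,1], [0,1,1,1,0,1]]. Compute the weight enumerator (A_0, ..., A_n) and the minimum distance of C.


Weight distribution: A_0 = 1, A_2 = 2, A_3 = 4, A_4 = 1. Minimum distance d = 2.

Enumerate all 2^3 = 8 messages m ∈ F_2^3.
For each, compute codeword c = mG in F_2^6, then tally its weight.
  m = 000 → c = 000000, weight = 0.
  m = 100 → c = 100101, weight = 3.
  m = 010 → c = 001001, weight = 2.
  m = 110 → c = 101100, weight = 3.
  m = 001 → c = 011101, weight = 4.
  m = 101 → c = 111000, weight = 3.
  m = 011 → c = 010100, weight = 2.
  m = 111 → c = 110001, weight = 3.
Tally weights:
  weight 0: 1 codewords.
  weight 2: 2 codewords.
  weight 3: 4 codewords.
  weight 4: 1 codewords.
Minimum distance d = smallest w > 0 with A_w > 0 = 2.
Sanity: Σ A_w = 8 = 2^3 = 8 ✓.


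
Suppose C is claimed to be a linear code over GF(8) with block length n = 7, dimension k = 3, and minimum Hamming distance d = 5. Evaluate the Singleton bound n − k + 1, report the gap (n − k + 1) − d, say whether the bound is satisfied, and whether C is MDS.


Singleton RHS = n − k + 1 = 5, slack = 0, bound satisfied, MDS.

Singleton bound: d ≤ n − k + 1.
Here n = 7, k = 3, so n − k + 1 = 5.
Given d = 5, check d ≤ 5: YES.
Slack = (n − k + 1) − d = 0.
The code is MDS (slack = 0).
Description: the claimed parameters are [7, 3, 5]_8; such a code would be MDS (meets Singleton bound).


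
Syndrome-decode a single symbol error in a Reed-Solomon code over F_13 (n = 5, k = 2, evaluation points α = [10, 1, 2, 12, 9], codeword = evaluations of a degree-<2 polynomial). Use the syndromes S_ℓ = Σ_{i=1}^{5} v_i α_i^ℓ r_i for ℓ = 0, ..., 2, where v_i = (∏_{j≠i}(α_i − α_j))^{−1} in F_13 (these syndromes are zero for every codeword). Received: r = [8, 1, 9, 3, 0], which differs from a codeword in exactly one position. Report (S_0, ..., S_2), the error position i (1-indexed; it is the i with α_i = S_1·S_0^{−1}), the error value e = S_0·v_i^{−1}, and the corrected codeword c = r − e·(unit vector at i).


S = (7, 6, 7), error at position 4, error magnitude e = 5, c = [8, 1, 9, 11, 0].

Step 1: column multipliers v_i = (∏_{j≠i}(α_i − α_j))^{−1} mod 13.
  i = 1 (α = 10): (10−1)(10−2)(10−12)(10−9) = 9·8·(−2)·1 = −144 ≡ 12, so v_1 = 12^{−1} = 12 (mod 13).
  i = 2 (α = 1): (1−10)(1−2)(1−12)(1−9) = (−9)·(−1)·(−11)·(−8) = 792 ≡ 12, so v_2 = 12^{−1} = 12 (mod 13).
  i = 3 (α = 2): (2−10)(2−1)(2−12)(2−9) = (−8)·1·(−10)·(−7) = −560 ≡ 12, so v_3 = 12^{−1} = 12 (mod 13).
  i = 4 (α = 12): (12−10)(12−1)(12−2)(12−9) = 2·11·10·3 = 660 ≡ 10, so v_4 = 10^{−1} = 4 (mod 13).
  i = 5 (α = 9): (9−10)(9−1)(9−2)(9−12) = (−1)·8·7·(−3) = 168 ≡ 12, so v_5 = 12^{−1} = 12 (mod 13).
  v = [12, 12, 12, 4, 12].
Step 2: syndromes of r = [8, 1, 9, 3, 0] (all sums mod 13).
  S_0 = Σ v_i r_i = 12·8 + 12·1 + 12·9 + 4·3 + 12·0 = 228 ≡ 7.
  S_1 = Σ v_i α_i r_i = 12·10·8 + 12·1·1 + 12·2·9 + 4·12·3 + 12·9·0 = 1332 ≡ 6.
  α_i^2 mod 13 = [9, 1, 4, 1, 3].
  S_2 = Σ v_i α_i^2 r_i = 12·9·8 + 12·1·1 + 12·4·9 + 4·1·3 + 12·3·0 = 1320 ≡ 7.
  S = (7, 6, 7) ≠ 0, so r is not a codeword (an error is present).
Step 3: locate the error. For a single error e at position i, S_ℓ = v_i·e·α_i^ℓ, so α_err = S_1/S_0.
  S_0^{−1} = 7^{−1} = 2 (mod 13), so α_err = 6·2 = 12 ≡ 12 = α_4. Error position i = 4.
  Consistency check: S_2/S_1 = 7·11 = 77 ≡ 12 = α_err ✓ (single-error assumption holds).
Step 4: error magnitude e = S_0/v_4 = S_0·∏_{j≠4}(α_4 − α_j) = 7·10 = 70 ≡ 5 (mod 13).
Step 5: correct position 4: c_4 = r_4 − e = 3 − 5 ≡ 11 (mod 13). Hence c = [8, 1, 9, 11, 0].
  Check: interpolating c through the α_i gives m(x) = 6 + 8·x (degree < 2) with m(α_i) = c_i for every i, so c is indeed a codeword.


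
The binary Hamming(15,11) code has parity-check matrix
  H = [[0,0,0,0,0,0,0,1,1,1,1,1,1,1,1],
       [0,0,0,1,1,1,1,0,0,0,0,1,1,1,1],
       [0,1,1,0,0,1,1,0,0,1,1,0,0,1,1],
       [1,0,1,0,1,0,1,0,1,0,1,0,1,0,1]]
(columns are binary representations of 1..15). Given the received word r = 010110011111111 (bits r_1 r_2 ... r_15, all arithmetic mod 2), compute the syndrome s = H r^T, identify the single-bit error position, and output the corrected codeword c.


s = (0, 0, 1, 1)^T, error position = 3, corrected codeword c = 011110011111111

Compute s = H r^T mod 2 one row at a time:
  s_1 = 1 + 1 + 1 + 1 + 1 + 1 + 1 + 1 = 8 ≡ 0 (mod 2).
  s_2 = 1 + 1 + 0 + 0 + 1 + 1 + 1 + 1 = 6 ≡ 0 (mod 2).
  s_3 = 1 + 0 + 0 + 0 + 1 + 1 + 1 + 1 = 5 ≡ 1 (mod 2).
  s_4 = 0 + 0 + 1 + 0 + 1 + 1 + 1 + 1 = 5 ≡ 1 (mod 2).
s = (0, 0, 1, 1)^T — this equals column 3 of H (binary 0011), so error is at position 3.
Correct: flip bit 3 of r = 010110011111111 to get c = 011110011111111.


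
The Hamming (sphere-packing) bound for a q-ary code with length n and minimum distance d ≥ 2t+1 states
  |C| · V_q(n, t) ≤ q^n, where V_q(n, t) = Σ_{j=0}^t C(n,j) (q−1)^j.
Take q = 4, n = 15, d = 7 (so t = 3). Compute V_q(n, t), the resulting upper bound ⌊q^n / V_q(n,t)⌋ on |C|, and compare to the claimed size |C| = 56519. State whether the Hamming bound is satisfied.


V_q(n, t) = 13276, q^n = 1073741824, Hamming bound = 80878, |C| = 56519 ≤ bound (satisfied).

Step 1: Compute V_q(n, t) = Σ_{j=0}^3 C(n, j) (q−1)^j.
  j = 0: C(15,0)·(3)^0 = 1·1 = 1.
  j = 1: C(15,1)·(3)^1 = 15·3 = 45.
  j = 2: C(15,2)·(3)^2 = 105·9 = 945.
  j = 3: C(15,3)·(3)^3 = 455·27 = 12285.
  V_q(n, t) = 1 + 45 + 945 + 12285 = 13276.
Step 2: q^n = 4^15 = 1073741824.
Step 3: Hamming bound ⌊q^n / V_q(n,t)⌋ = ⌊1073741824/13276⌋ = 80878.
Step 4: Compare |C| = 56519 to 80878: satisfied.
The claimed |C| lies below the Hamming bound.


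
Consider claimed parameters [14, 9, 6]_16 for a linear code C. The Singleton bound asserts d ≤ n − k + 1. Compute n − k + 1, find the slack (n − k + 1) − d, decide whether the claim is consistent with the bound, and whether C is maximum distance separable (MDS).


Singleton RHS = n − k + 1 = 6, slack = 0, bound satisfied, MDS.

Singleton bound: d ≤ n − k + 1.
Here n = 14, k = 9, so n − k + 1 = 6.
Given d = 6, check d ≤ 6: YES.
Slack = (n − k + 1) − d = 0.
The code is MDS (slack = 0).
Description: the claimed parameters are [14, 9, 6]_16; such a code would be MDS (meets Singleton bound).


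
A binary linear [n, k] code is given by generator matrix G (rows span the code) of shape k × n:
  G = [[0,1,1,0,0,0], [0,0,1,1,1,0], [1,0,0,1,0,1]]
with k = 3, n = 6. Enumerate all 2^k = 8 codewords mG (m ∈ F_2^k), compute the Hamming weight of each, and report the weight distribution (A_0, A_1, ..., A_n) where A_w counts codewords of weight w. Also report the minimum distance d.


Weight distribution: A_0 = 1, A_2 = 1, A_3 = 3, A_4 = 2, A_5 = 1. Minimum distance d = 2.

Enumerate all 2^3 = 8 messages m ∈ F_2^3.
For each, compute codeword c = mG in F_2^6, then tally its weight.
  m = 000 → c = 000000, weight = 0.
  m = 100 → c = 011000, weight = 2.
  m = 010 → c = 001110, weight = 3.
  m = 110 → c = 010110, weight = 3.
  m = 001 → c = 100101, weight = 3.
  m = 101 → c = 111101, weight = 5.
  m = 011 → c = 101011, weight = 4.
  m = 111 → c = 110011, weight = 4.
Tally weights:
  weight 0: 1 codewords.
  weight 2: 1 codewords.
  weight 3: 3 codewords.
  weight 4: 2 codewords.
  weight 5: 1 codewords.
Minimum distance d = smallest w > 0 with A_w > 0 = 2.
Sanity: Σ A_w = 8 = 2^3 = 8 ✓.


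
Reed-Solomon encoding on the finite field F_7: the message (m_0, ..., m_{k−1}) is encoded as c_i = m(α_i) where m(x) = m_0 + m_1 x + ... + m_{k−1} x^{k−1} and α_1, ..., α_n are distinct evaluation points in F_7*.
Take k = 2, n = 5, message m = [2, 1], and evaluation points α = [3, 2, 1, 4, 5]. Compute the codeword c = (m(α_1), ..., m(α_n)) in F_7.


c = [5, 4, 3, 6, 0]

Message polynomial: m(x) = 2 + 1·x (mod 7).
For each evaluation point α_i, compute m(α_i) mod 7:
  α_1 = 3: Horner steps 1 → 5, so m(3) = 5.
  α_2 = 2: Horner steps 1 → 4, so m(2) = 4.
  α_3 = 1: Horner steps 1 → 3, so m(1) = 3.
  α_4 = 4: Horner steps 1 → 6, so m(4) = 6.
  α_5 = 5: Horner steps 1 → 0, so m(5) = 0.
Codeword c = [5, 4, 3, 6, 0] ∈ F_7^5.


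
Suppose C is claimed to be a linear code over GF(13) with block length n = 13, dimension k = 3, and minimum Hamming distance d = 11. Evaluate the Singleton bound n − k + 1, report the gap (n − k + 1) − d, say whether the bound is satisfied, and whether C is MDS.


Singleton RHS = n − k + 1 = 11, slack = 0, bound satisfied, MDS.

Singleton bound: d ≤ n − k + 1.
Here n = 13, k = 3, so n − k + 1 = 11.
Given d = 11, check d ≤ 11: YES.
Slack = (n − k + 1) − d = 0.
The code is MDS (slack = 0).
Description: the claimed parameters are [13, 3, 11]_13; such a code would be MDS (meets Singleton bound).


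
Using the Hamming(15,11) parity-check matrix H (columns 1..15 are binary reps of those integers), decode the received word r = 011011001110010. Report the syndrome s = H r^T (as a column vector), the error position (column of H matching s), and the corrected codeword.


s = (0, 1, 0, 0)^T, error position = 4, corrected codeword c = 011111001110010

Compute s = H r^T mod 2 one row at a time:
  s_1 = 0 + 1 + 1 + 1 + 0 + 0 + 1 + 0 = 4 ≡ 0 (mod 2).
  s_2 = 0 + 1 + 1 + 0 + 0 + 0 + 1 + 0 = 3 ≡ 1 (mod 2).
  s_3 = 1 + 1 + 1 + 0 + 1 + 1 + 1 + 0 = 6 ≡ 0 (mod 2).
  s_4 = 0 + 1 + 1 + 0 + 1 + 1 + 0 + 0 = 4 ≡ 0 (mod 2).
s = (0, 1, 0, 0)^T — this equals column 4 of H (binary 0100), so error is at position 4.
Correct: flip bit 4 of r = 011011001110010 to get c = 011111001110010.


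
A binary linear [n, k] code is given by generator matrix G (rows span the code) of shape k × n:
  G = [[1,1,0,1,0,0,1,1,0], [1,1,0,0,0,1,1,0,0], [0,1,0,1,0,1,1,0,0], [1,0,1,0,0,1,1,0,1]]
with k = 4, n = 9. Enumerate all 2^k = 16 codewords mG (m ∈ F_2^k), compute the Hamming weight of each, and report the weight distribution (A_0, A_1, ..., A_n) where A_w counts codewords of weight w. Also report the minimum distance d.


Weight distribution: A_0 = 1, A_2 = 1, A_3 = 4, A_4 = 3, A_5 = 4, A_6 = 3. Minimum distance d = 2.

Enumerate all 2^4 = 16 messages m ∈ F_2^4.
For each, compute codeword c = mG in F_2^9, then tally its weight.
  m = 0000 → c = 000000000, weight = 0.
  m = 1000 → c = 110100110, weight = 5.
  m = 0100 → c = 110001100, weight = 4.
  m = 1100 → c = 000101010, weight = 3.
  m = 0010 → c = 010101100, weight = 4.
  m = 1010 → c = 100001010, weight = 3.
  m = 0110 → c = 100100000, weight = 2.
  m = 1110 → c = 010000110, weight = 3.
  m = 0001 → c = 101001101, weight = 5.
  m = 1001 → c = 011101011, weight = 6.
  m = 0101 → c = 011000001, weight = 3.
  m = 1101 → c = 101100111, weight = 6.
  m = 0011 → c = 111100001, weight = 5.
  m = 1011 → c = 001000111, weight = 4.
  m = 0111 → c = 001101101, weight = 5.
  m = 1111 → c = 111001011, weight = 6.
Tally weights:
  weight 0: 1 codewords.
  weight 2: 1 codewords.
  weight 3: 4 codewords.
  weight 4: 3 codewords.
  weight 5: 4 codewords.
  weight 6: 3 codewords.
Minimum distance d = smallest w > 0 with A_w > 0 = 2.
Sanity: Σ A_w = 16 = 2^4 = 16 ✓.
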